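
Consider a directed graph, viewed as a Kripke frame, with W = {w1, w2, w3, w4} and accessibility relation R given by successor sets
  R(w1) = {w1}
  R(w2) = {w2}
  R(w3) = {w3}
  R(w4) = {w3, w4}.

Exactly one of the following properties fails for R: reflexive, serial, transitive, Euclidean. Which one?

Euclidean

Reflexive: yes — every world is R-related to itself.
Serial: yes — every world has a successor (e.g. w1 R w1).
Transitive: yes — every two-step R-path is closed by a direct edge.
Euclidean: no — w4 R w3 and w4 R w4, but not w3 R w4.
Only Euclidean fails.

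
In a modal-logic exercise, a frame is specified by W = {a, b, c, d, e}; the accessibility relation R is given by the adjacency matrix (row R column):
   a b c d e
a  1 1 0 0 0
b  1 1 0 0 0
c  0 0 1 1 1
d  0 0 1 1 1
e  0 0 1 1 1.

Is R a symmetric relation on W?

Symmetric: yes — every pair in R has its reverse in R.

Yes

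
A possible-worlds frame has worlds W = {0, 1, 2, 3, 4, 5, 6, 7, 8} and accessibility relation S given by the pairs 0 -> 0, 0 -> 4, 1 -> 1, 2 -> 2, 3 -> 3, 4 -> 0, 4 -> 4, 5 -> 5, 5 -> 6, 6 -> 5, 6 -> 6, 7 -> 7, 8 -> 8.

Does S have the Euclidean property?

Yes

Euclidean: yes — any two successors of a common world are S-related.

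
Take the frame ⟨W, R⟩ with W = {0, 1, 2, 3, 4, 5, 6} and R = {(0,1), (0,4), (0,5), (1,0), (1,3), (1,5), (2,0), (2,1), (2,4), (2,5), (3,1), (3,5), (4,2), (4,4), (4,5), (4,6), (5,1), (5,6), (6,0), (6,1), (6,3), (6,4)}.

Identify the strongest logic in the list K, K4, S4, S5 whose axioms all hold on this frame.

K

Transitive (axiom 4): no — 0 R 1 and 1 R 3, but not 0 R 3.
Reflexive (axiom T): no — 0 is not related to itself.
Euclidean (axiom 5): no — 0 R 1 and 0 R 4, but not 1 R 4.
So F validates K; K4 would additionally require R to be transitive. The strongest is K.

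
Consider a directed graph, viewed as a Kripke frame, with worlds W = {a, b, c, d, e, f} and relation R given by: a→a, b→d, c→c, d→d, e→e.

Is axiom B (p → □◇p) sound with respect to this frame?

Axiom B corresponds to the accessibility relation being symmetric.
Symmetric: no — b R d but not d R b.

No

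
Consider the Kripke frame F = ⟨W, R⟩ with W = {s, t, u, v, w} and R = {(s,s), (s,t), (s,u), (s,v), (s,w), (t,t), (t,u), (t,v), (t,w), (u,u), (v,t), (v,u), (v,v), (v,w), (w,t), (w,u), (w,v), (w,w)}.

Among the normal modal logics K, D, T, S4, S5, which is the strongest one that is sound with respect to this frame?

Serial (axiom D): yes — every world has a successor (e.g. s R s).
Reflexive (axiom T): yes — every world is R-related to itself.
Transitive (axiom 4): yes — every two-step R-path is closed by a direct edge.
Euclidean (axiom 5): no — s R u and s R t, but not u R t.
So F validates K, D, T, S4; S5 would additionally require R to be Euclidean. The strongest is S4.

S4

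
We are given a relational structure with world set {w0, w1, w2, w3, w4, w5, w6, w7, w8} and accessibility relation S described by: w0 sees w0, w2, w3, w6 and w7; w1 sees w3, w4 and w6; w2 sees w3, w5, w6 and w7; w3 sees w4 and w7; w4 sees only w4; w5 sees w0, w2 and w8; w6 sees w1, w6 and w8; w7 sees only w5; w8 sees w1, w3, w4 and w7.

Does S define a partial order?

Reflexive: no — w1 is not related to itself.
Transitive: no — w0 S w2 and w2 S w5, but not w0 S w5.
Antisymmetric: no — w1 S w6 and w6 S w1 with w1 ≠ w6.
So S is not a partial order.

No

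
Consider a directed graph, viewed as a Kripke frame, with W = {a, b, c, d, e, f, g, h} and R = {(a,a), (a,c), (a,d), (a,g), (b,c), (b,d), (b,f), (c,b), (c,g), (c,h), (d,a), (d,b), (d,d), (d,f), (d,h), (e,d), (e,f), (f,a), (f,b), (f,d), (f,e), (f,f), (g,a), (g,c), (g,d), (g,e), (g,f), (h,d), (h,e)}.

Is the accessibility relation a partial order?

No

Reflexive: no — b is not related to itself.
Transitive: no — a R c and c R b, but not a R b.
Antisymmetric: no — a R d and d R a with a ≠ d.
So R is not a partial order.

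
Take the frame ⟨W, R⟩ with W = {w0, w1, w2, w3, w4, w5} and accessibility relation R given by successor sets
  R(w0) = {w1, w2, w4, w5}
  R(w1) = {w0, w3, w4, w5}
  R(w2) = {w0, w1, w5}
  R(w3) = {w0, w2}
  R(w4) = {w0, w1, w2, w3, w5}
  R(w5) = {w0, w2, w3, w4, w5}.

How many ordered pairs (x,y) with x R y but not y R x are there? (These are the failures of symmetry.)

8

Enumerating: (w1,w3), (w1,w5), (w2,w1), (w3,w0), (w3,w2), (w4,w2), (w4,w3), (w5,w3).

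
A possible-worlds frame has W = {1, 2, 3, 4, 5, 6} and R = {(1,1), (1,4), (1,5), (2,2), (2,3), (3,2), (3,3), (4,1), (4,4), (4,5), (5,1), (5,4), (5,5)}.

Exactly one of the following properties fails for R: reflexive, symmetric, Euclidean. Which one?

Reflexive: no — 6 is not related to itself.
Symmetric: yes — every pair in R has its reverse in R.
Euclidean: yes — any two successors of a common world are R-related.
Only reflexive fails.

reflexive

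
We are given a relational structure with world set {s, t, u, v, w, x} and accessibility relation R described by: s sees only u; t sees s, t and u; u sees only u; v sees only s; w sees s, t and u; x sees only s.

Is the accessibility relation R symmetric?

No

Symmetric: no — s R u but not u R s.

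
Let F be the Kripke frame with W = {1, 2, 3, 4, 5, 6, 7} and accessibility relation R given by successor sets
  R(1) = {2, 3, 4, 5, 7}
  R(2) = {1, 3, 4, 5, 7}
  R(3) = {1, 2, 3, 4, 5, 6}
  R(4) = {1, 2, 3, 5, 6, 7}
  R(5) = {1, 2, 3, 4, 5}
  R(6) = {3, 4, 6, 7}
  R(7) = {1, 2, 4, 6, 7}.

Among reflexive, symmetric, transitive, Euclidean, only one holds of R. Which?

symmetric

Reflexive: no — 1 is not related to itself.
Symmetric: yes — every pair in R has its reverse in R.
Transitive: no — 1 R 3 and 3 R 6, but not 1 R 6.
Euclidean: no — 1 R 3 and 1 R 7, but not 3 R 7.
Only symmetric holds.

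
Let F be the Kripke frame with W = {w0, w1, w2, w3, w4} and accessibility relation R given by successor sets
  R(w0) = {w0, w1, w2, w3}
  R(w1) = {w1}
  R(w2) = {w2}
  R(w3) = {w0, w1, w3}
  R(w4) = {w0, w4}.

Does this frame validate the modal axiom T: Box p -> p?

By correspondence theory, T is valid on a frame iff R is reflexive.
Reflexive: yes — every world is R-related to itself.

Yes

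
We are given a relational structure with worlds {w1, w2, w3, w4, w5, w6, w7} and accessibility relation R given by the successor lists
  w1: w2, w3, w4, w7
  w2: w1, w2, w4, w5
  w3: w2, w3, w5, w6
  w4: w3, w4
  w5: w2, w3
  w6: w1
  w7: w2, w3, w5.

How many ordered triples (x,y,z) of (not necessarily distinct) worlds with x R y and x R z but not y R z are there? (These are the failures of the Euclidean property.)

29

Enumerating: (w1,w2,w3), (w1,w2,w7), (w1,w3,w4), (w1,w3,w7), (w1,w4,w2), (w1,w4,w7), (w1,w7,w4), (w1,w7,w7), (w2,w1,w1), (w2,w1,w5), (w2,w4,w1), (w2,w4,w2), … and 17 more.
Total: 29.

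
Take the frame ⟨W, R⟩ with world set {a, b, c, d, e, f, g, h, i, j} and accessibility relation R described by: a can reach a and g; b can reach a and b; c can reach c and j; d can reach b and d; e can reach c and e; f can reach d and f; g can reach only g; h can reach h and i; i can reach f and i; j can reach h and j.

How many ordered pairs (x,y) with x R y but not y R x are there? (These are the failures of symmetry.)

Enumerating: (a,g), (b,a), (c,j), (d,b), (e,c), (f,d), (h,i), (i,f), (j,h).

9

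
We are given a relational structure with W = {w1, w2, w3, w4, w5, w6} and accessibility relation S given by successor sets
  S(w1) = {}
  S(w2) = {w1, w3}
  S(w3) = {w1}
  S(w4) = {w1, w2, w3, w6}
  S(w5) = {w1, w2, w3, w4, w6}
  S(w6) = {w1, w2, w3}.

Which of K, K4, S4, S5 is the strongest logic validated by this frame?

Transitive (axiom 4): yes — every two-step S-path is closed by a direct edge.
Reflexive (axiom T): no — w1 is not related to itself.
Euclidean (axiom 5): no — w2 S w1 and w2 S w3, but not w1 S w3.
So F validates K, K4; S4 would additionally require S to be reflexive. The strongest is K4.

K4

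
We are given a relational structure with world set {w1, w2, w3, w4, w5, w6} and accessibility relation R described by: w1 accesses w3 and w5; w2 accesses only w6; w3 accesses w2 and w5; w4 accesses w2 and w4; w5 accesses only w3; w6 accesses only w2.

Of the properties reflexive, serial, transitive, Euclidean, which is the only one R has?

serial

Reflexive: no — w1 is not related to itself.
Serial: yes — every world has a successor (e.g. w1 R w3).
Transitive: no — w1 R w3 and w3 R w2, but not w1 R w2.
Euclidean: no — w3 R w2 and w3 R w5, but not w2 R w5.
Only serial holds.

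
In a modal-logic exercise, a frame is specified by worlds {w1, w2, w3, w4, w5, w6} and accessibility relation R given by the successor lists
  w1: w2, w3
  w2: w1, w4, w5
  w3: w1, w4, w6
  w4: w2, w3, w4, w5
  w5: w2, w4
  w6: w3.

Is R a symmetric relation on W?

Yes

Symmetric: yes — every pair in R has its reverse in R.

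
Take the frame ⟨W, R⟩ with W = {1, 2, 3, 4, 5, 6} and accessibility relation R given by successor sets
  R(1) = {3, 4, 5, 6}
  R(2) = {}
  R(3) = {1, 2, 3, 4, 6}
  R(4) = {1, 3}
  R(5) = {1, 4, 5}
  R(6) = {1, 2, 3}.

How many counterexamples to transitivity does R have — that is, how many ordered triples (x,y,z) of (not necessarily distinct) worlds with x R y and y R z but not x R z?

21

Enumerating: (1,3,1), (1,3,2), (1,4,1), (1,5,1), (1,6,1), (1,6,2), (3,1,5), (4,1,4), (4,1,5), (4,1,6), (4,3,2), (4,3,4), … and 9 more.
Total: 21.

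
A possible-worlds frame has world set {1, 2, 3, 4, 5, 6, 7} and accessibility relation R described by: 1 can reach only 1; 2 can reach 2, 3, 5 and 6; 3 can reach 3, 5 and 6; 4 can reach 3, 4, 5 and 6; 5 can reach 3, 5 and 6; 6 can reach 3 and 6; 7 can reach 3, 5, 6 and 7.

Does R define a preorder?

Reflexive: yes — every world is R-related to itself.
Transitive: no — 6 R 3 and 3 R 5, but not 6 R 5.
So R is not a preorder.

No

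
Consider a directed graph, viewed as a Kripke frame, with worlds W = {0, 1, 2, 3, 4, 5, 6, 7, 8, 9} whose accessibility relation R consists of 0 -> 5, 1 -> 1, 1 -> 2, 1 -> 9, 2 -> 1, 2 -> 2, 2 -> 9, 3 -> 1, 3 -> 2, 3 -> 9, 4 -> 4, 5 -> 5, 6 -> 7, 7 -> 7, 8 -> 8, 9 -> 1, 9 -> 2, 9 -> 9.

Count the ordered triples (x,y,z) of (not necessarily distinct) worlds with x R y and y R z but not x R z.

0

R is transitive; there are no such tuples.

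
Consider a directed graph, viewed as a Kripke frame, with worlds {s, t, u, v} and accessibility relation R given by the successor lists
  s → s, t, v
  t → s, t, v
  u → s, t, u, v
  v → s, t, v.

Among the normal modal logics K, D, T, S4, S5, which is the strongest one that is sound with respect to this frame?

Serial (axiom D): yes — every world has a successor (e.g. s R s).
Reflexive (axiom T): yes — every world is R-related to itself.
Transitive (axiom 4): yes — every two-step R-path is closed by a direct edge.
Euclidean (axiom 5): no — u R s and u R u, but not s R u.
So F validates K, D, T, S4; S5 would additionally require R to be Euclidean. The strongest is S4.

S4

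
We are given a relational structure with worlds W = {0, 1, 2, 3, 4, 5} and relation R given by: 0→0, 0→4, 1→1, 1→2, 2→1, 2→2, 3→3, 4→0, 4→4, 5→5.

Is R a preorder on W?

Reflexive: yes — every world is R-related to itself.
Transitive: yes — every two-step R-path is closed by a direct edge.
So R is a preorder.

Yes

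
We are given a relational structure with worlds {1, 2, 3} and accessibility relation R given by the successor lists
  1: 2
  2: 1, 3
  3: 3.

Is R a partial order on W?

No

Reflexive: no — 1 is not related to itself.
Transitive: no — 1 R 2 and 2 R 3, but not 1 R 3.
Antisymmetric: no — 1 R 2 and 2 R 1 with 1 ≠ 2.
So R is not a partial order.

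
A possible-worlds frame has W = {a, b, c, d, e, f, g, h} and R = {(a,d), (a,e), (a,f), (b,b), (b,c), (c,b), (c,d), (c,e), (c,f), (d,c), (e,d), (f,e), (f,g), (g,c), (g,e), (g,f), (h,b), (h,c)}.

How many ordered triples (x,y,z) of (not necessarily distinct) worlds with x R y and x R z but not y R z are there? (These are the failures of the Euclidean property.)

Enumerating: (a,d,d), (a,d,e), (a,d,f), (a,e,e), (a,e,f), (a,f,d), (a,f,f), (b,c,c), (c,b,d), (c,b,e), (c,b,f), (c,d,b), … and 21 more.
Total: 33.

33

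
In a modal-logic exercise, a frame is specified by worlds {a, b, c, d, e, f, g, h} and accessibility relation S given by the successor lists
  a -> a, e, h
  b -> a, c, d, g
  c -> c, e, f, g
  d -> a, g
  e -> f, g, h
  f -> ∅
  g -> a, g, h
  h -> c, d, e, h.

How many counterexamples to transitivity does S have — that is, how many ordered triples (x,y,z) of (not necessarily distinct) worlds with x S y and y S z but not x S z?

29

Enumerating: (a,e,f), (a,e,g), (a,h,c), (a,h,d), (b,a,e), (b,a,h), (b,c,e), (b,c,f), (b,g,h), (c,e,h), (c,g,a), (c,g,h), … and 17 more.
Total: 29.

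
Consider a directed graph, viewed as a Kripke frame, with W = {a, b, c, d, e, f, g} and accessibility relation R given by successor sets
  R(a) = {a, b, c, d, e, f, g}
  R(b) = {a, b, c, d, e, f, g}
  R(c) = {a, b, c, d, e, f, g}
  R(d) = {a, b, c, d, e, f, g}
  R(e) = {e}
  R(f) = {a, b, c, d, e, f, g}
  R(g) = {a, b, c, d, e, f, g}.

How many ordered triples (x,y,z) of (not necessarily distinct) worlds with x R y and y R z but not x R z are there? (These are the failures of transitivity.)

R is transitive; there are no such tuples.

0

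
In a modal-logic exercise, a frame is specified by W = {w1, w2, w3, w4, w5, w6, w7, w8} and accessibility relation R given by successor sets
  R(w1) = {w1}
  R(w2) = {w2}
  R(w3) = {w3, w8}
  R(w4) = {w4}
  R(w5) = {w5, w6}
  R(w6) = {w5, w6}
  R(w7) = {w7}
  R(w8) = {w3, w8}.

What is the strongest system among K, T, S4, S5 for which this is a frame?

Reflexive (axiom T): yes — every world is R-related to itself.
Transitive (axiom 4): yes — every two-step R-path is closed by a direct edge.
Euclidean (axiom 5): yes — any two successors of a common world are R-related.
So F validates K, T, S4, S5. The strongest is S5.

S5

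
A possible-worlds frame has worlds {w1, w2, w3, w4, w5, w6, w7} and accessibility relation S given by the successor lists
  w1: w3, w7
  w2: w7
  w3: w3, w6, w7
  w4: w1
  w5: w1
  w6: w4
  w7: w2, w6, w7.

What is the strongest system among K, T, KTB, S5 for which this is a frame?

Reflexive (axiom T): no — w1 is not related to itself.
Symmetric (axiom B): no — w1 S w3 but not w3 S w1.
Euclidean (axiom 5): no — w1 S w7 and w1 S w3, but not w7 S w3.
So F validates K; T would additionally require S to be reflexive. The strongest is K.

K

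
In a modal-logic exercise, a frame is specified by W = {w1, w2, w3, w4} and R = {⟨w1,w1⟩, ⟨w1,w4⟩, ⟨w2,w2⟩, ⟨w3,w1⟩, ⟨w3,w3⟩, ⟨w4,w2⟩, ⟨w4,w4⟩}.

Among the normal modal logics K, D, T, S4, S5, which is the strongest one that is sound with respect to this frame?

T

Serial (axiom D): yes — every world has a successor (e.g. w1 R w1).
Reflexive (axiom T): yes — every world is R-related to itself.
Transitive (axiom 4): no — w1 R w4 and w4 R w2, but not w1 R w2.
Euclidean (axiom 5): no — w1 R w4 and w1 R w1, but not w4 R w1.
So F validates K, D, T; S4 would additionally require R to be transitive. The strongest is T.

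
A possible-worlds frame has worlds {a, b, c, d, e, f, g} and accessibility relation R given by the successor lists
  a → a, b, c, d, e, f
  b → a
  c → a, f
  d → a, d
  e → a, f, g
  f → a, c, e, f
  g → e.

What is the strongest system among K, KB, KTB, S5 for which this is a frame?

Symmetric (axiom B): yes — every pair in R has its reverse in R.
Reflexive (axiom T): no — b is not related to itself.
Euclidean (axiom 5): no — a R b and a R c, but not b R c.
So F validates K, KB; KTB would additionally require R to be reflexive. The strongest is KB.

KB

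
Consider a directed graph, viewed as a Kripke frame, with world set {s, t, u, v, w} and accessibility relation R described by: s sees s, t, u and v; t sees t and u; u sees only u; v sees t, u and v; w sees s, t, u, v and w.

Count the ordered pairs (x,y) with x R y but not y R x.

10

Enumerating: (s,t), (s,u), (s,v), (t,u), (v,t), (v,u), (w,s), (w,t), (w,u), (w,v).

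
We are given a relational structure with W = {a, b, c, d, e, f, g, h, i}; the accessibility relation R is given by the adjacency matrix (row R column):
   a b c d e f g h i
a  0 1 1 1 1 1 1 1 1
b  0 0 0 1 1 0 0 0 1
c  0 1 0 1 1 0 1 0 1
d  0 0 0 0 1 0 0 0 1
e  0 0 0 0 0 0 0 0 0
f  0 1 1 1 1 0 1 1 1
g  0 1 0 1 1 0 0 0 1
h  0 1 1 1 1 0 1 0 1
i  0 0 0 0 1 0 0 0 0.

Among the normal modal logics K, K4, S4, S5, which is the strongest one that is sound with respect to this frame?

K4

Transitive (axiom 4): yes — every two-step R-path is closed by a direct edge.
Reflexive (axiom T): no — a is not related to itself.
Euclidean (axiom 5): no — a R b and a R c, but not b R c.
So F validates K, K4; S4 would additionally require R to be reflexive. The strongest is K4.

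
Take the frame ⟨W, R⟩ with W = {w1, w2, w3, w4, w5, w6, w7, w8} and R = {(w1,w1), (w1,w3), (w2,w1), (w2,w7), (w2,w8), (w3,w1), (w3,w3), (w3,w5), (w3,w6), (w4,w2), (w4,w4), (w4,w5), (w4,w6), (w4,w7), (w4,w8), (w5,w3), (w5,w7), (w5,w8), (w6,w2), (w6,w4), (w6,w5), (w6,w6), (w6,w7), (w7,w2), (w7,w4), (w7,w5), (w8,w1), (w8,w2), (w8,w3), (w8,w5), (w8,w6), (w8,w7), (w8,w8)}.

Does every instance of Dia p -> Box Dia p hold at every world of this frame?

No

By correspondence theory, 5 is valid on a frame iff R is Euclidean.
Euclidean: no — w2 R w1 and w2 R w7, but not w1 R w7.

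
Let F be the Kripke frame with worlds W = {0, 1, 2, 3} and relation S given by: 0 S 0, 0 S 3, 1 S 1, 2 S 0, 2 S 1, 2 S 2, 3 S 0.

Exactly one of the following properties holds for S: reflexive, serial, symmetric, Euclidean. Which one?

serial

Reflexive: no — 3 is not related to itself.
Serial: yes — every world has a successor (e.g. 0 S 0).
Symmetric: no — 2 S 0 but not 0 S 2.
Euclidean: no — 2 S 0 and 2 S 1, but not 0 S 1.
Only serial holds.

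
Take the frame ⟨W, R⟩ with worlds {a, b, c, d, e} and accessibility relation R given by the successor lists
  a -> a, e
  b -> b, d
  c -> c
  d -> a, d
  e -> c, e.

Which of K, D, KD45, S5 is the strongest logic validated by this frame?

D

Serial (axiom D): yes — every world has a successor (e.g. a R a).
Euclidean (axiom 5): no — a R e and a R a, but not e R a.
Transitive (axiom 4): no — a R e and e R c, but not a R c.
Reflexive (axiom T): yes — every world is R-related to itself.
So F validates K, D; KD45 would additionally require R to be Euclidean and transitive. The strongest is D.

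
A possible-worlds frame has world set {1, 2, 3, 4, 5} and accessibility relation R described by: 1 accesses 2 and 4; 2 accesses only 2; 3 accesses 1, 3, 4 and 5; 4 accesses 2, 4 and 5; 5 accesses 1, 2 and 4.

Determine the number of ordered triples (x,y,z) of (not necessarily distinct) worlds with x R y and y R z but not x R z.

Enumerating: (1,4,5), (3,1,2), (3,4,2), (3,5,2), (4,5,1), (5,4,5).

6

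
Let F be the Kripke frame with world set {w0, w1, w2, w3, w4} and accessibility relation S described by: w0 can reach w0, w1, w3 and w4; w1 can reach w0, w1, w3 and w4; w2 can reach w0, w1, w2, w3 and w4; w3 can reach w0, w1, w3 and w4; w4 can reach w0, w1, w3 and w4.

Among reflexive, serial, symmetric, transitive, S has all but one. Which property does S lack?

symmetric

Reflexive: yes — every world is S-related to itself.
Serial: yes — every world has a successor (e.g. w0 S w0).
Symmetric: no — w2 S w0 but not w0 S w2.
Transitive: yes — every two-step S-path is closed by a direct edge.
Only symmetric fails.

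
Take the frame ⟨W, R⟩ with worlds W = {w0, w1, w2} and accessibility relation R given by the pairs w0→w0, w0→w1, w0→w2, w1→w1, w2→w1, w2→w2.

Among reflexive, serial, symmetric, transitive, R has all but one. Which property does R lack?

Reflexive: yes — every world is R-related to itself.
Serial: yes — every world has a successor (e.g. w0 R w0).
Symmetric: no — w0 R w1 but not w1 R w0.
Transitive: yes — every two-step R-path is closed by a direct edge.
Only symmetric fails.

symmetric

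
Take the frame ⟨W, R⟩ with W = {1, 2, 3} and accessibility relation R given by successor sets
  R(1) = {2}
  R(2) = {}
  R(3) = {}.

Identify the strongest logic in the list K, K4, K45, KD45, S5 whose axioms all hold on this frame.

Transitive (axiom 4): yes — every two-step R-path is closed by a direct edge.
Euclidean (axiom 5): no — 1 R 2 and 1 R 2, but not 2 R 2.
Serial (axiom D): no — 2 has no R-successor.
Reflexive (axiom T): no — 1 is not related to itself.
So F validates K, K4; K45 would additionally require R to be Euclidean. The strongest is K4.

K4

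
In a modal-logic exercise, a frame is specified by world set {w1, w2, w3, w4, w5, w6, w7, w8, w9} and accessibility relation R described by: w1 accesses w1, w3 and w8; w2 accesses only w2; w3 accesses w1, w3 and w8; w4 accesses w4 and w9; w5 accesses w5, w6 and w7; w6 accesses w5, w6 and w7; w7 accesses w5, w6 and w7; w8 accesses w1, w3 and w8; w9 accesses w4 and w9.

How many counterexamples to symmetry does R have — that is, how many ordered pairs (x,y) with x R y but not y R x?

0

R is symmetric; there are no such tuples.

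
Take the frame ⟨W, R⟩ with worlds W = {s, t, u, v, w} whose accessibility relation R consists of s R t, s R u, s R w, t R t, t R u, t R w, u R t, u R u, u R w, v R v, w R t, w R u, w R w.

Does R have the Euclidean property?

Yes

Euclidean: yes — any two successors of a common world are R-related.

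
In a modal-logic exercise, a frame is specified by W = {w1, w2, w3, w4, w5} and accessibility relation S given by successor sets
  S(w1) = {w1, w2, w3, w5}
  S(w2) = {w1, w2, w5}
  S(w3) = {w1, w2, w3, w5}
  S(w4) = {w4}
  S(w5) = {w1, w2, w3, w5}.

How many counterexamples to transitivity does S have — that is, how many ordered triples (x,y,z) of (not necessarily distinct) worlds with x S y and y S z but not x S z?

2

Enumerating: (w2,w1,w3), (w2,w5,w3).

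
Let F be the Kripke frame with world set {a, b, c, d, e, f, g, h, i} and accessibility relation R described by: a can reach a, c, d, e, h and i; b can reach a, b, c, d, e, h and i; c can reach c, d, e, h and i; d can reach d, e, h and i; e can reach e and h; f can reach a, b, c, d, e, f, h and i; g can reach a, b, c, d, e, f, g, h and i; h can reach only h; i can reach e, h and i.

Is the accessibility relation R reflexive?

Yes

Reflexive: yes — every world is R-related to itself.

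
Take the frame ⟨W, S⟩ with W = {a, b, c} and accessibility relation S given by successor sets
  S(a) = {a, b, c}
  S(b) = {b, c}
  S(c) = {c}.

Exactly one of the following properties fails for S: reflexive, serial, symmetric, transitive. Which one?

symmetric

Reflexive: yes — every world is S-related to itself.
Serial: yes — every world has a successor (e.g. a S a).
Symmetric: no — a S b but not b S a.
Transitive: yes — every two-step S-path is closed by a direct edge.
Only symmetric fails.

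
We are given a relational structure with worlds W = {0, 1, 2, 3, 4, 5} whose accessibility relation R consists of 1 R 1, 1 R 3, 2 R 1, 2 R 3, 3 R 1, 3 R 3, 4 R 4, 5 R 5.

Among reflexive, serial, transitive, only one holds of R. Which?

transitive

Reflexive: no — 0 is not related to itself.
Serial: no — 0 has no R-successor.
Transitive: yes — every two-step R-path is closed by a direct edge.
Only transitive holds.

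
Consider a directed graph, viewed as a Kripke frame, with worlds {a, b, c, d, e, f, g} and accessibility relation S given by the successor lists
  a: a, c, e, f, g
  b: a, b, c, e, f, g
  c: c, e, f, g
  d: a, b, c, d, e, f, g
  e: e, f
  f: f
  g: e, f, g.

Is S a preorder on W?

Reflexive: yes — every world is S-related to itself.
Transitive: yes — every two-step S-path is closed by a direct edge.
So S is a preorder.

Yes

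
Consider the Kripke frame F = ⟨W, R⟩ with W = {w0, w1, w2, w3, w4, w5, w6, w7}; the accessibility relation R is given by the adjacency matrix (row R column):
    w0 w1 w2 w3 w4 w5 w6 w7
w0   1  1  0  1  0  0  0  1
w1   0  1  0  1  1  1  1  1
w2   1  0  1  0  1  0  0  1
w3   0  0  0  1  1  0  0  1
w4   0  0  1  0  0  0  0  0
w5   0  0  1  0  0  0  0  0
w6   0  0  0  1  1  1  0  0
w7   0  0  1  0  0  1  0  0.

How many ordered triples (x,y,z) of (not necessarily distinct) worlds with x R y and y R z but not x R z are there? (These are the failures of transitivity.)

Enumerating: (w0,w1,w4), (w0,w1,w5), (w0,w1,w6), (w0,w3,w4), (w0,w7,w2), (w0,w7,w5), (w1,w4,w2), (w1,w5,w2), (w1,w7,w2), (w2,w0,w1), (w2,w0,w3), (w2,w7,w5), … and 15 more.
Total: 27.

27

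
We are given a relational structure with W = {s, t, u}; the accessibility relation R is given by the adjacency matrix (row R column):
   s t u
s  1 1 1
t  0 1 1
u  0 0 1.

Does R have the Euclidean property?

Euclidean: no — s R u and s R t, but not u R t.

No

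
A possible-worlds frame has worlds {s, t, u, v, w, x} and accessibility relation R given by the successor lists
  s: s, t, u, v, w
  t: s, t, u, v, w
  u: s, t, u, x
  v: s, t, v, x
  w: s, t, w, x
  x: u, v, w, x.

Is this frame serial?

Serial: yes — every world has a successor (e.g. s R s).

Yes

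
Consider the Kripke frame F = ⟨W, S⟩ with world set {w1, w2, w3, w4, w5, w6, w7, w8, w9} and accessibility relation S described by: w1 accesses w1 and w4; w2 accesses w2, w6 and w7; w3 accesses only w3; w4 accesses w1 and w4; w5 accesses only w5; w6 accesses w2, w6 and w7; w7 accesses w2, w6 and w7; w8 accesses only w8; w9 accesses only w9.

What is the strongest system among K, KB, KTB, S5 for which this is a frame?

Symmetric (axiom B): yes — every pair in S has its reverse in S.
Reflexive (axiom T): yes — every world is S-related to itself.
Euclidean (axiom 5): yes — any two successors of a common world are S-related.
So F validates K, KB, KTB, S5. The strongest is S5.

S5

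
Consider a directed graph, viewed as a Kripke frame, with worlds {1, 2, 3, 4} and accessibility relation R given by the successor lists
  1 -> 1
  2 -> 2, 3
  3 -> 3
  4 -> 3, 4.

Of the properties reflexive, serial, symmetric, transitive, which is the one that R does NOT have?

symmetric

Reflexive: yes — every world is R-related to itself.
Serial: yes — every world has a successor (e.g. 1 R 1).
Symmetric: no — 2 R 3 but not 3 R 2.
Transitive: yes — every two-step R-path is closed by a direct edge.
Only symmetric fails.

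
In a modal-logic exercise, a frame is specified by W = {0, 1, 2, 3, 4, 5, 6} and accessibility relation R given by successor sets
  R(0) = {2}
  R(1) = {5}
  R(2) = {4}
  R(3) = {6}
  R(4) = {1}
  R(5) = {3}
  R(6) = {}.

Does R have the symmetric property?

Symmetric: no — 0 R 2 but not 2 R 0.

No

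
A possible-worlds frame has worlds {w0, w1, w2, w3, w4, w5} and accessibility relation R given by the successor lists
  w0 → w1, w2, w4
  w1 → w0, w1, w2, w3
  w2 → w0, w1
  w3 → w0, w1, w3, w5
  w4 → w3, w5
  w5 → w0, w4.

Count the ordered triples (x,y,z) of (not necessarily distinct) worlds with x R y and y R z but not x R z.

Enumerating: (w0,w1,w0), (w0,w1,w3), (w0,w2,w0), (w0,w4,w3), (w0,w4,w5), (w1,w0,w4), (w1,w3,w5), (w2,w0,w2), (w2,w0,w4), (w2,w1,w2), (w2,w1,w3), (w3,w0,w2), … and 11 more.
Total: 23.

23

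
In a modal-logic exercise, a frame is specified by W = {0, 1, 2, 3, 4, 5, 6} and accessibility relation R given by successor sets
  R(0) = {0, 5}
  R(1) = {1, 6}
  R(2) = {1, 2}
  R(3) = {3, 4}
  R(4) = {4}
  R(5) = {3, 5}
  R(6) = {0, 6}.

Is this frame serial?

Yes

Serial: yes — every world has a successor (e.g. 0 R 0).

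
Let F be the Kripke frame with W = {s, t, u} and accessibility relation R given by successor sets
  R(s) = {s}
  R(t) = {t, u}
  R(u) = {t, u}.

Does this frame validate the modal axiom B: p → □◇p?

Yes

The schema B characterises exactly the symmetric frames.
Symmetric: yes — every pair in R has its reverse in R.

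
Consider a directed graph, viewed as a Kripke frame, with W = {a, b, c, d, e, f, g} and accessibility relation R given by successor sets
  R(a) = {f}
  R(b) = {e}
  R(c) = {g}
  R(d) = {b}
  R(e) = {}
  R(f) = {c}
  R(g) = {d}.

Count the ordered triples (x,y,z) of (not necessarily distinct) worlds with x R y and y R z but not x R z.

Enumerating: (a,f,c), (c,g,d), (d,b,e), (f,c,g), (g,d,b).

5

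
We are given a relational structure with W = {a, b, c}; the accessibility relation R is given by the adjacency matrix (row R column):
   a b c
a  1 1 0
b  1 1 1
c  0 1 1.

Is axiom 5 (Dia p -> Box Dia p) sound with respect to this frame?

No

The schema 5 characterises exactly the Euclidean frames.
Euclidean: no — b R a and b R c, but not a R c.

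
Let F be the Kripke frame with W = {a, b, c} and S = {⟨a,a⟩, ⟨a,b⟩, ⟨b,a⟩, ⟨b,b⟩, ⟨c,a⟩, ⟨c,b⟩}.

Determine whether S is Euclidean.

Euclidean: yes — any two successors of a common world are S-related.

Yes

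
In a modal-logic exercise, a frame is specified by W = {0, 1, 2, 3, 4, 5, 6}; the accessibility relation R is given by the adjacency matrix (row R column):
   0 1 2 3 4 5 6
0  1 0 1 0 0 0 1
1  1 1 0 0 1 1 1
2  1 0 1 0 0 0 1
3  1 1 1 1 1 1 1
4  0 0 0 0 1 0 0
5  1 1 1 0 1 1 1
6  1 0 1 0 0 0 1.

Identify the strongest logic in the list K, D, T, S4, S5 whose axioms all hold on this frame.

Serial (axiom D): yes — every world has a successor (e.g. 0 R 0).
Reflexive (axiom T): yes — every world is R-related to itself.
Transitive (axiom 4): no — 1 R 0 and 0 R 2, but not 1 R 2.
Euclidean (axiom 5): no — 1 R 0 and 1 R 4, but not 0 R 4.
So F validates K, D, T; S4 would additionally require R to be transitive. The strongest is T.

T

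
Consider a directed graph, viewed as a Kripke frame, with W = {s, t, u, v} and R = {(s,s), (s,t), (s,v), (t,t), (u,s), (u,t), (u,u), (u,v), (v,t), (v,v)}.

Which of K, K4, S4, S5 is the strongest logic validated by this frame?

Transitive (axiom 4): yes — every two-step R-path is closed by a direct edge.
Reflexive (axiom T): yes — every world is R-related to itself.
Euclidean (axiom 5): no — s R t and s R v, but not t R v.
So F validates K, K4, S4; S5 would additionally require R to be Euclidean. The strongest is S4.

S4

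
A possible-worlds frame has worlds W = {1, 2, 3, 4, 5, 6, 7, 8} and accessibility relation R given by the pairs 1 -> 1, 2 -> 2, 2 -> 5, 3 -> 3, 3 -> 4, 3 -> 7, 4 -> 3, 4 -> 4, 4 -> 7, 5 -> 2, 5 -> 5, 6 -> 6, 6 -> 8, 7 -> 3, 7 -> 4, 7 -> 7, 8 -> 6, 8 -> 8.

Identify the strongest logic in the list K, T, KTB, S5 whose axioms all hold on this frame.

Reflexive (axiom T): yes — every world is R-related to itself.
Symmetric (axiom B): yes — every pair in R has its reverse in R.
Euclidean (axiom 5): yes — any two successors of a common world are R-related.
So F validates K, T, KTB, S5. The strongest is S5.

S5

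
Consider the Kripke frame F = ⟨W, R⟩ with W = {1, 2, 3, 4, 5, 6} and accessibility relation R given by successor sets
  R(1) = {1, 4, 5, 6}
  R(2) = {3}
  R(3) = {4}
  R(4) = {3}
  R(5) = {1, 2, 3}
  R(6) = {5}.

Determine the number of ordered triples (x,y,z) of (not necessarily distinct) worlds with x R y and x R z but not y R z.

21

Enumerating: (1,4,1), (1,4,4), (1,4,5), (1,4,6), (1,5,4), (1,5,5), (1,5,6), (1,6,1), (1,6,4), (1,6,6), (2,3,3), (3,4,4), … and 9 more.
Total: 21.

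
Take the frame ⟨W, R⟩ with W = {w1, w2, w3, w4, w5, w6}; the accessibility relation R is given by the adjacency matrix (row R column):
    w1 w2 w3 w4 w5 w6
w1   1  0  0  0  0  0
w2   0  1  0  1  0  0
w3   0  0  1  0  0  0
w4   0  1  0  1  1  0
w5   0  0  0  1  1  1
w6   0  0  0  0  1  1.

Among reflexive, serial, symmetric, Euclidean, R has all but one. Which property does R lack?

Reflexive: yes — every world is R-related to itself.
Serial: yes — every world has a successor (e.g. w1 R w1).
Symmetric: yes — every pair in R has its reverse in R.
Euclidean: no — w4 R w2 and w4 R w5, but not w2 R w5.
Only Euclidean fails.

Euclidean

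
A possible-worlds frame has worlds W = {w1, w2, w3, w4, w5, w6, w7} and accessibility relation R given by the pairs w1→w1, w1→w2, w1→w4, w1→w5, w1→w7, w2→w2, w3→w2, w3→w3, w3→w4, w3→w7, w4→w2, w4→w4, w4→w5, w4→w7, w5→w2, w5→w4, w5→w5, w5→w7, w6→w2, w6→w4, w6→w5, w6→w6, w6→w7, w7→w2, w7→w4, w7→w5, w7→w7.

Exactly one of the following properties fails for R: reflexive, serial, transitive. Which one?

transitive

Reflexive: yes — every world is R-related to itself.
Serial: yes — every world has a successor (e.g. w1 R w1).
Transitive: no — w3 R w4 and w4 R w5, but not w3 R w5.
Only transitive fails.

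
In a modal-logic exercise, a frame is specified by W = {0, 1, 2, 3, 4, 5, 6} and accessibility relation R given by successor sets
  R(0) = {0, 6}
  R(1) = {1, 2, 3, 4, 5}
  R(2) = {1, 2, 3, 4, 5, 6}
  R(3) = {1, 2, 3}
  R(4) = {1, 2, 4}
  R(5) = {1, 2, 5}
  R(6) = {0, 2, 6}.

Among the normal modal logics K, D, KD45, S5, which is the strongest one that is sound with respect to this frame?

Serial (axiom D): yes — every world has a successor (e.g. 0 R 0).
Euclidean (axiom 5): no — 1 R 3 and 1 R 4, but not 3 R 4.
Transitive (axiom 4): no — 0 R 6 and 6 R 2, but not 0 R 2.
Reflexive (axiom T): yes — every world is R-related to itself.
So F validates K, D; KD45 would additionally require R to be Euclidean and transitive. The strongest is D.

D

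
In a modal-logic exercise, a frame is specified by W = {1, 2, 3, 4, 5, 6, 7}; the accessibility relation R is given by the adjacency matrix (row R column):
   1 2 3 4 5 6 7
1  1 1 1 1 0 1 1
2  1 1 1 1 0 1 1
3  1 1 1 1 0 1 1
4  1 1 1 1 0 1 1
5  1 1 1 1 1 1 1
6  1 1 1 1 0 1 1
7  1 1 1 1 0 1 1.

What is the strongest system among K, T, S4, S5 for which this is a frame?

Reflexive (axiom T): yes — every world is R-related to itself.
Transitive (axiom 4): yes — every two-step R-path is closed by a direct edge.
Euclidean (axiom 5): no — 5 R 1 and 5 R 5, but not 1 R 5.
So F validates K, T, S4; S5 would additionally require R to be Euclidean. The strongest is S4.

S4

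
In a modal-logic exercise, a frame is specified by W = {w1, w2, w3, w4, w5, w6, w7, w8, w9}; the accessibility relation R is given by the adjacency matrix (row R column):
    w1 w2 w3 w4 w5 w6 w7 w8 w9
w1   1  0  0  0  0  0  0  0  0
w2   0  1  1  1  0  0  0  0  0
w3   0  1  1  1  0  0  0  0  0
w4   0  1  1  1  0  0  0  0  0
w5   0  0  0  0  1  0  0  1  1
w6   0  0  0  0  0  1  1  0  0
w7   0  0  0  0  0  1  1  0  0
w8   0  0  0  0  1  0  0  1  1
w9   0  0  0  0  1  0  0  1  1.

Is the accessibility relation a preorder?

Reflexive: yes — every world is R-related to itself.
Transitive: yes — every two-step R-path is closed by a direct edge.
So R is a preorder.

Yes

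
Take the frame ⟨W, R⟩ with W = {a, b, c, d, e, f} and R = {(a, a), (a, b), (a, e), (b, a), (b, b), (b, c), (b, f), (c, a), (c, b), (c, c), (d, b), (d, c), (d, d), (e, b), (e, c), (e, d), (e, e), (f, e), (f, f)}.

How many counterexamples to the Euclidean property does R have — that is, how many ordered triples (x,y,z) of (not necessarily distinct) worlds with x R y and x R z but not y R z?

17

Enumerating: (a,b,e), (a,e,a), (b,a,c), (b,a,f), (b,c,f), (b,f,a), (b,f,b), (b,f,c), (c,a,c), (d,b,d), (d,c,d), (e,b,d), (e,b,e), (e,c,d), (e,c,e), (e,d,e), (f,e,f).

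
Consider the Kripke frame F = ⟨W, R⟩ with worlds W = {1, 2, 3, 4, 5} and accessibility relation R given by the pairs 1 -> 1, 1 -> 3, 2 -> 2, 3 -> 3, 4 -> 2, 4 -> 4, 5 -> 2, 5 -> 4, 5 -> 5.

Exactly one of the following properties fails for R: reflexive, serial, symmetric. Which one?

symmetric

Reflexive: yes — every world is R-related to itself.
Serial: yes — every world has a successor (e.g. 1 R 1).
Symmetric: no — 1 R 3 but not 3 R 1.
Only symmetric fails.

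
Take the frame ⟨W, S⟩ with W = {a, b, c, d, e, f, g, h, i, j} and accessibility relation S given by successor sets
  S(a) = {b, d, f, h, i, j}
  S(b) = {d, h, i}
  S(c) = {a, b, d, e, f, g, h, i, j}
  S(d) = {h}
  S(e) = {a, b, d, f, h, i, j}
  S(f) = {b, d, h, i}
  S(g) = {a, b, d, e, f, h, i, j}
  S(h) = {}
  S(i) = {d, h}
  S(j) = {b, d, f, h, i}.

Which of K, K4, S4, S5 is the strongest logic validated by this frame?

Transitive (axiom 4): yes — every two-step S-path is closed by a direct edge.
Reflexive (axiom T): no — a is not related to itself.
Euclidean (axiom 5): no — a S b and a S f, but not b S f.
So F validates K, K4; S4 would additionally require S to be reflexive. The strongest is K4.

K4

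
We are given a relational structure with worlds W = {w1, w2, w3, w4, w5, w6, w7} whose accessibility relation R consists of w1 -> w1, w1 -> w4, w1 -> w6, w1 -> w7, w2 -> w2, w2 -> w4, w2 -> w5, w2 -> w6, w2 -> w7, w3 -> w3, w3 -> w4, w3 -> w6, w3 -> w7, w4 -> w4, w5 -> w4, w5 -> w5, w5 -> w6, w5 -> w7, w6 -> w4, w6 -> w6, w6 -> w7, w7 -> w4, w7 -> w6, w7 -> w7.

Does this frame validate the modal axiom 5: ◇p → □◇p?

By correspondence theory, 5 is valid on a frame iff R is Euclidean.
Euclidean: no — w1 R w4 and w1 R w6, but not w4 R w6.

No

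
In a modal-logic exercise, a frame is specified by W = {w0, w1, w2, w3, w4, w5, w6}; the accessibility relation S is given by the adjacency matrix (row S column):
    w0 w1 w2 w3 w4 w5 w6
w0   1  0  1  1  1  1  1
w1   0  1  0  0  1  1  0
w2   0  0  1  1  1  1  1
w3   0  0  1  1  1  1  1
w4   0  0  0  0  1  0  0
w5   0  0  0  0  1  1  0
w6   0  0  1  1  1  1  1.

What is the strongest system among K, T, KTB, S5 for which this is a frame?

T

Reflexive (axiom T): yes — every world is S-related to itself.
Symmetric (axiom B): no — w0 S w2 but not w2 S w0.
Euclidean (axiom 5): no — w0 S w4 and w0 S w2, but not w4 S w2.
So F validates K, T; KTB would additionally require S to be symmetric. The strongest is T.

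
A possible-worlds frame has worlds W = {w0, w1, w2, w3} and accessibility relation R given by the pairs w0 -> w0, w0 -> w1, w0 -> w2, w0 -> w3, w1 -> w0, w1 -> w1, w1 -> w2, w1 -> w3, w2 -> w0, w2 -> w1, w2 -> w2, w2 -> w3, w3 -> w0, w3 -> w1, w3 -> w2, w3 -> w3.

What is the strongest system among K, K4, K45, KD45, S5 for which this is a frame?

Transitive (axiom 4): yes — every two-step R-path is closed by a direct edge.
Euclidean (axiom 5): yes — any two successors of a common world are R-related.
Serial (axiom D): yes — every world has a successor (e.g. w0 R w0).
Reflexive (axiom T): yes — every world is R-related to itself.
So F validates K, K4, K45, KD45, S5. The strongest is S5.

S5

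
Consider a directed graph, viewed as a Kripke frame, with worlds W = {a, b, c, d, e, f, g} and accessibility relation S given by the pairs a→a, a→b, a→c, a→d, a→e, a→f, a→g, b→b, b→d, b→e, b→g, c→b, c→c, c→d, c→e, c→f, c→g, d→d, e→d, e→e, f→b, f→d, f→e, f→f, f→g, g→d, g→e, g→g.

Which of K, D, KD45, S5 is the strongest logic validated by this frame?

Serial (axiom D): yes — every world has a successor (e.g. a S a).
Euclidean (axiom 5): no — a S b and a S c, but not b S c.
Transitive (axiom 4): yes — every two-step S-path is closed by a direct edge.
Reflexive (axiom T): yes — every world is S-related to itself.
So F validates K, D; KD45 would additionally require S to be Euclidean. The strongest is D.

D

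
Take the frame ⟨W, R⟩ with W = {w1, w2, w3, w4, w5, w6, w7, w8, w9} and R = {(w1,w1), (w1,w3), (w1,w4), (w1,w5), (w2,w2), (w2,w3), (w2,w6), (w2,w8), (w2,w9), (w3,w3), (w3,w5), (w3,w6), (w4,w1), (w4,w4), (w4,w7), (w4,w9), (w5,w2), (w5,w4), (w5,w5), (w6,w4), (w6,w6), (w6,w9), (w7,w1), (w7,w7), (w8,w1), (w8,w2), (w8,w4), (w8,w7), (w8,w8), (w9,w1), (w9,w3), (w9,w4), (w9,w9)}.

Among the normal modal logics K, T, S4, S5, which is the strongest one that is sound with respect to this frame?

Reflexive (axiom T): yes — every world is R-related to itself.
Transitive (axiom 4): no — w1 R w3 and w3 R w6, but not w1 R w6.
Euclidean (axiom 5): no — w1 R w3 and w1 R w4, but not w3 R w4.
So F validates K, T; S4 would additionally require R to be transitive. The strongest is T.

T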